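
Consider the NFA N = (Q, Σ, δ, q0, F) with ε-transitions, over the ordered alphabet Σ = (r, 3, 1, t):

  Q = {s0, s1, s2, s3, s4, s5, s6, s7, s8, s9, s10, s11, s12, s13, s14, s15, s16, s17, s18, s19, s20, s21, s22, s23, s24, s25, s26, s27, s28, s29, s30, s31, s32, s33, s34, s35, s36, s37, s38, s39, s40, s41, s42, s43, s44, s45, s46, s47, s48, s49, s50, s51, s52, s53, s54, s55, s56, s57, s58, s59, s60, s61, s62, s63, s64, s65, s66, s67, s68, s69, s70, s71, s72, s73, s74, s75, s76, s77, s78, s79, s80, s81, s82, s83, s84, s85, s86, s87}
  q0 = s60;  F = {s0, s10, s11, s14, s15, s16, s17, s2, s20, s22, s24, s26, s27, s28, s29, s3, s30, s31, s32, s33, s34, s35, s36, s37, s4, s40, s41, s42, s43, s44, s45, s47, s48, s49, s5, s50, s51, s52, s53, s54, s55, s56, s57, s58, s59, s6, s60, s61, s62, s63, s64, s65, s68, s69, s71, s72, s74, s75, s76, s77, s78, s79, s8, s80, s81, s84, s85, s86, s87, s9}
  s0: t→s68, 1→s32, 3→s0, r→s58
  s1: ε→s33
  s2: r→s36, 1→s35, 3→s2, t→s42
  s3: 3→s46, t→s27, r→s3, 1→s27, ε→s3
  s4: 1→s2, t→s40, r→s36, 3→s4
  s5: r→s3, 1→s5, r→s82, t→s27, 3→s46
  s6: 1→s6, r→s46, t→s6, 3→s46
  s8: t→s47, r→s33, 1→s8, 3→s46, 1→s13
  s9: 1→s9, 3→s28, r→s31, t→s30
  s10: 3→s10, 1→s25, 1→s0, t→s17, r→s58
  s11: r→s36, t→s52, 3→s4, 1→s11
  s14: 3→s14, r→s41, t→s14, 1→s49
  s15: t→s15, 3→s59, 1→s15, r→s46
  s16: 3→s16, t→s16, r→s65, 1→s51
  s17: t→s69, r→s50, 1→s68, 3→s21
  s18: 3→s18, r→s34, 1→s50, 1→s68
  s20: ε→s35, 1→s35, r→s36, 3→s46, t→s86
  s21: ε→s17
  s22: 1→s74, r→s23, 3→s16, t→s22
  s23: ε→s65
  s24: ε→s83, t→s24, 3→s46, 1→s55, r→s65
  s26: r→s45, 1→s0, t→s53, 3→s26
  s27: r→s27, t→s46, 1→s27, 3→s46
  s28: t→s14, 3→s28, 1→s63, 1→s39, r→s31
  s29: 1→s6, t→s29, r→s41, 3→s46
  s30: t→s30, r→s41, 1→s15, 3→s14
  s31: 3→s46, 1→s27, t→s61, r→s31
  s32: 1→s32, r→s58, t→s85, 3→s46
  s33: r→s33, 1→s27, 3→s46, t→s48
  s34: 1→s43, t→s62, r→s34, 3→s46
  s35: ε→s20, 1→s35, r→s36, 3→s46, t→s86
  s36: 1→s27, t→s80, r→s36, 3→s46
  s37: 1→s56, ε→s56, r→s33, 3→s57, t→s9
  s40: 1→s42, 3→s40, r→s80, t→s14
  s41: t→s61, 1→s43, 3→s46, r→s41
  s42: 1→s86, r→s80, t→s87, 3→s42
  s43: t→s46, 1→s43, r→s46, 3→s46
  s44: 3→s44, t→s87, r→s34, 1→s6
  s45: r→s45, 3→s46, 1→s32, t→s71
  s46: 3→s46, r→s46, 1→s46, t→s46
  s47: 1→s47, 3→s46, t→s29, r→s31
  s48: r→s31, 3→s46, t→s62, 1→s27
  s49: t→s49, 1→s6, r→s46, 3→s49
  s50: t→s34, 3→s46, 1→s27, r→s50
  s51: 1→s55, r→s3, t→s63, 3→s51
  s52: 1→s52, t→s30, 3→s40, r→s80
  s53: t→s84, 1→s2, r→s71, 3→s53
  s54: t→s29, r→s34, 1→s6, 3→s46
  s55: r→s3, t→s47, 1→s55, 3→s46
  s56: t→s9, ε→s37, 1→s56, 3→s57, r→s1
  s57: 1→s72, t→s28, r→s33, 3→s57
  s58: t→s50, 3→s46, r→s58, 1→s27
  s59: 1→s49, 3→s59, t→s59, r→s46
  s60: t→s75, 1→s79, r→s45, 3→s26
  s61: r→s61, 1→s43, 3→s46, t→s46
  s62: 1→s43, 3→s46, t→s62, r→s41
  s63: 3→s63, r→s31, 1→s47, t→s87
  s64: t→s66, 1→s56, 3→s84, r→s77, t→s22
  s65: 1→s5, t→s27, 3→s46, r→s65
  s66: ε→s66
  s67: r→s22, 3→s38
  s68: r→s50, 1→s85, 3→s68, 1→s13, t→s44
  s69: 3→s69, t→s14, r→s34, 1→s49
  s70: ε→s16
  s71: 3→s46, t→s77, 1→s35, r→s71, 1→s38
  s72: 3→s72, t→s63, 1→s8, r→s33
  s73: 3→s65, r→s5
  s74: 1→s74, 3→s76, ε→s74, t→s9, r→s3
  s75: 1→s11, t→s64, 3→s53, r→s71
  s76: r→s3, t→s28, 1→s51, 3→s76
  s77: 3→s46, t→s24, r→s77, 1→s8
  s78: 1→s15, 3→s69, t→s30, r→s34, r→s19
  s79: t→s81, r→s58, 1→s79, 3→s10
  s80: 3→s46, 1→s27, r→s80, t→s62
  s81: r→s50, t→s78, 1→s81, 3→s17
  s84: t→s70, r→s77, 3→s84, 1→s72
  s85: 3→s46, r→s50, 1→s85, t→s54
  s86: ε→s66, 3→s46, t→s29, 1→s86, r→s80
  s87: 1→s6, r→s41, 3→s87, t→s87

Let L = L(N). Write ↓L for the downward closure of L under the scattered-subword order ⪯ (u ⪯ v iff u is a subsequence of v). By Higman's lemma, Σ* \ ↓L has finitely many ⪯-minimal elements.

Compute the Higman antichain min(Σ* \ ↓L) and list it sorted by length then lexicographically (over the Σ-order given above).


|Q|=88, |F|=70, |δ|=313 (13 ε).
min D↑ (69 st, q0=0, F={5}): 0:r→1,3→2,1→3,t→4 1:r→1,3→5,1→6,t→7 2:r→1,3→2,1→8,t→9 3:r→10,3→11,1→3,t→12 4:r→7,3→9,1→13,t→14 5:r→5,3→5,1→5,t→5 6:r→10,3→5,1→6,t→15 7:r→7,3→5,1→16,t→17 8:r→10,3→8,1→6,t→18 9:r→7,3→9,1→19,t→20 10:r→10,3→5,1→21,t→22 11:r→10,3→11,1→8,t→23 12:r→22,3→23,1→12,t→24 13:r→25,3→26,1→13,t→27 14:r→17,3→20,1→28,t→29 15:r→22,3→5,1→15,t→30 16:r→25,3→5,1→16,t→31 17:r→17,3→5,1→32,t→33 18:r→22,3→18,1→15,t→34 19:r→25,3→19,1→16,t→35 20:r→17,3→20,1→36,t→37 21:r→21,3→5,1→21,t→5 22:r→22,3→5,1→21,t→38 23:r→22,3→23,1→18,t→39 24:r→38,3→39,1→40,t→41 25:r→25,3→5,1→21,t→42 26:r→25,3→26,1→19,t→43 27:r→42,3→43,1→27,t→41 28:r→44,3→45,1→28,t→46 29:r→47,3→37,1→48,t→29 30:r→38,3→5,1→49,t→50 31:r→42,3→5,1→31,t→50 32:r→44,3→5,1→32,t→51 33:r→47,3→5,1→52,t→33 34:r→38,3→34,1→49,t→53 35:r→42,3→35,1→31,t→53 36:r→44,3→36,1→32,t→54 37:r→47,3→37,1→55,t→37 38:r→38,3→5,1→56,t→57 39:r→38,3→39,1→58,t→59 40:r→5,3→60,1→40,t→40 41:r→61,3→59,1→40,t→41 42:r→42,3→5,1→21,t→57 43:r→42,3→43,1→35,t→59 44:r→44,3→5,1→21,t→62 45:r→44,3→45,1→36,t→63 46:r→64,3→63,1→46,t→41 47:r→47,3→5,1→65,t→21 48:r→66,3→67,1→48,t→46 49:r→5,3→5,1→49,t→49 50:r→61,3→5,1→49,t→50 51:r→64,3→5,1→51,t→50 52:r→66,3→5,1→52,t→51 53:r→61,3→53,1→49,t→53 54:r→64,3→54,1→51,t→53 55:r→66,3→55,1→52,t→54 56:r→5,3→5,1→56,t→5 57:r→61,3→5,1→56,t→57 58:r→5,3→58,1→49,t→58 59:r→61,3→59,1→58,t→59 60:r→5,3→60,1→58,t→60 61:r→61,3→5,1→56,t→68 62:r→64,3→5,1→21,t→57 63:r→64,3→63,1→54,t→59 64:r→64,3→5,1→21,t→68 65:r→66,3→5,1→65,t→21 66:r→66,3→5,1→21,t→21 67:r→66,3→67,1→55,t→63 68:r→68,3→5,1→56,t→5.
'r3': run [83, 40, 1] end={s46} — reject; 2/2 deletions ∈↓L.
'3113': N↓-sim [83, 65, 43, 30, 1] end={s46} — reject; 4/4 single-dels accept.
'1r1t': |S_i|=[83, 67, 18, 3, 1] end={s46} ∉↓L; 4/4 del acc.
'1tt1r': N↓-sim [83, 67, 40, 19, 6, 1] end={s46} ∉↓L; 5/5 deletions ∈↓L.
'tttrtt': run [83, 74, 58, 36, 11, 4, 1] end={s46} ∉↓L; 6/6 del acc.
5 obstructions.

min(Σ*\↓L) = [r3, 3113, 1r1t, 1tt1r, tttrtt].


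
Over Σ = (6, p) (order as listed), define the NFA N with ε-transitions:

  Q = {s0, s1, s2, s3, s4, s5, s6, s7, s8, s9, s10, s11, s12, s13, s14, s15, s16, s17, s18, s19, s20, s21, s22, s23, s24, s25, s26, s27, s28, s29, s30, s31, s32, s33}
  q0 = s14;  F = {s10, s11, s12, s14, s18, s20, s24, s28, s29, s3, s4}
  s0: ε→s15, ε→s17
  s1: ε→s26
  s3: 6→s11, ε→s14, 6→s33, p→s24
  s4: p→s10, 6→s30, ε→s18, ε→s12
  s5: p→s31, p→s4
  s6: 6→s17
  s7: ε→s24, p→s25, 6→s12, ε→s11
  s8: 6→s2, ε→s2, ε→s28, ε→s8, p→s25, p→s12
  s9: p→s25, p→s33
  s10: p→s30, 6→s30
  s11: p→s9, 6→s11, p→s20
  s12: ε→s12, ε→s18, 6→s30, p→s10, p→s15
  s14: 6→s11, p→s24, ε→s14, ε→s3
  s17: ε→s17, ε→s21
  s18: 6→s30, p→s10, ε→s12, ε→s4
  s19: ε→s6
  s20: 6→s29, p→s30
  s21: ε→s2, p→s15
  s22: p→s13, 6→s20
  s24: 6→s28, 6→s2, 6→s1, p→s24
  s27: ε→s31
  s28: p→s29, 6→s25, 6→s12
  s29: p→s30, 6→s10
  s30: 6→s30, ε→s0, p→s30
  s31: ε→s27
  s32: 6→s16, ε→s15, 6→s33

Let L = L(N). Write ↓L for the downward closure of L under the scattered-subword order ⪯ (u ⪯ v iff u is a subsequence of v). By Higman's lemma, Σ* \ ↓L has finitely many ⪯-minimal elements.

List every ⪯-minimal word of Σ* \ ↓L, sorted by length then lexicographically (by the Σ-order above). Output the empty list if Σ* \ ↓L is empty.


|Q|=34, |F|=11, |δ|=70 (25 ε).
min D↑ (9 st, q0=0, F={6}): 0:6→1,p→2 1:6→1,p→3 2:6→4,p→2 3:6→5,p→6 4:6→7,p→5 5:6→8,p→6 6:6→6,p→6 7:6→6,p→8 8:6→6,p→6 (ε-aug+det+¬).
'6pp': run [22, 19, 12, 8] end={s0,s15,s17,s2,s21,s25,s30,s33} ∉↓L; 3/3 single-dels accept.
'p666': run [22, 19, 15, 11, 6] end={s0,s15,s17,s2,s21,s30} ∉↓L; 4/4 del acc.
2 obstructions.

A = [6pp, p666].


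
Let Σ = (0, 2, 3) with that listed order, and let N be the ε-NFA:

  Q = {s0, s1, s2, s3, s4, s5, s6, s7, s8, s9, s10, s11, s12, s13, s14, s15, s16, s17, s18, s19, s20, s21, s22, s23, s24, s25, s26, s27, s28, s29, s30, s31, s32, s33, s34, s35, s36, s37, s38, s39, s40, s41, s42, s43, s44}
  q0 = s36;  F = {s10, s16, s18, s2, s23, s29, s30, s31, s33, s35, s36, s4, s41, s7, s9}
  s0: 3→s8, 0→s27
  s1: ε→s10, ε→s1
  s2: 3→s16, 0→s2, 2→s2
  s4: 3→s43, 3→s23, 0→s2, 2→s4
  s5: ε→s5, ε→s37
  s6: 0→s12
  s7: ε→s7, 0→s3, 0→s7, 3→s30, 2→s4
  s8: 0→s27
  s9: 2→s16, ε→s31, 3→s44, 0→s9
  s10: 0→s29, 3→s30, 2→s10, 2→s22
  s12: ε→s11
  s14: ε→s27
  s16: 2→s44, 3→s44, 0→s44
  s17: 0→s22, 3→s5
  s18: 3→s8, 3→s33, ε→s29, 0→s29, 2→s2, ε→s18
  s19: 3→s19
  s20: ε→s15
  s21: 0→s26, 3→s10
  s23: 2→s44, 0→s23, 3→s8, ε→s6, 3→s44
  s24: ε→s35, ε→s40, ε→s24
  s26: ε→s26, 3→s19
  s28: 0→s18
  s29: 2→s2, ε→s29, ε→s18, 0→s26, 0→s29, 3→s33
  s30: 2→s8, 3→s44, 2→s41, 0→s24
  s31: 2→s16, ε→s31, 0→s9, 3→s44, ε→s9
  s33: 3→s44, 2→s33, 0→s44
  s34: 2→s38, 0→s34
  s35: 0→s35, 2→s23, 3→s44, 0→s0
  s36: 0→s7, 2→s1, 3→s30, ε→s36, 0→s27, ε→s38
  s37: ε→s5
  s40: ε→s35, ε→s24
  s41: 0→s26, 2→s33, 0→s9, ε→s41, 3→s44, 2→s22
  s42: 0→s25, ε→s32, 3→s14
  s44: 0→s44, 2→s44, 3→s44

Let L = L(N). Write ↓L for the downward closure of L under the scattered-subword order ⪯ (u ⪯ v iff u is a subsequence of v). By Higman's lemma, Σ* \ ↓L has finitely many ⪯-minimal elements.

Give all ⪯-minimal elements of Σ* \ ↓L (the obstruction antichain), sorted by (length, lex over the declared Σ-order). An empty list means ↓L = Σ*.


Antichain: [33, 0232, 2030, 3022, 3220].

|Q|=45, |F|=15, |δ|=101 (27 ε).
min D↑ (14 st, q0=0, F={8}): 0:0→1,2→2,3→3 1:0→1,2→4,3→3 2:0→5,2→2,3→3 3:0→6,2→7,3→8 4:0→9,2→4,3→10 5:0→5,2→9,3→11 6:0→6,2→10,3→8 7:0→12,2→11,3→8 8:0→8,2→8,3→8 9:0→9,2→9,3→13 10:0→10,2→8,3→8 11:0→8,2→11,3→8 12:0→12,2→13,3→8 13:0→8,2→8,3→8 (ε-aug+det+¬).
'33': run [31, 21, 4] end={s19,s27,s44,s8} — reject; 2/2 deletions ∈↓L.
'0232': N↓-sim [31, 27, 18, 10, 1] end={s44} rej; 4/4 single-dels accept.
'2030': N↓-sim [31, 27, 20, 6, 2] end={s27,s44} — reject; 4/4 deletions ∈↓L.
'3022': N↓-sim [31, 21, 16, 8, 1] end={s44} rej; 4/4 del acc.
'3220': N↓-sim [31, 21, 15, 4, 1] end={s44} ∉↓L; 4/4 single-dels accept.
5 words, ⪯-incomp.


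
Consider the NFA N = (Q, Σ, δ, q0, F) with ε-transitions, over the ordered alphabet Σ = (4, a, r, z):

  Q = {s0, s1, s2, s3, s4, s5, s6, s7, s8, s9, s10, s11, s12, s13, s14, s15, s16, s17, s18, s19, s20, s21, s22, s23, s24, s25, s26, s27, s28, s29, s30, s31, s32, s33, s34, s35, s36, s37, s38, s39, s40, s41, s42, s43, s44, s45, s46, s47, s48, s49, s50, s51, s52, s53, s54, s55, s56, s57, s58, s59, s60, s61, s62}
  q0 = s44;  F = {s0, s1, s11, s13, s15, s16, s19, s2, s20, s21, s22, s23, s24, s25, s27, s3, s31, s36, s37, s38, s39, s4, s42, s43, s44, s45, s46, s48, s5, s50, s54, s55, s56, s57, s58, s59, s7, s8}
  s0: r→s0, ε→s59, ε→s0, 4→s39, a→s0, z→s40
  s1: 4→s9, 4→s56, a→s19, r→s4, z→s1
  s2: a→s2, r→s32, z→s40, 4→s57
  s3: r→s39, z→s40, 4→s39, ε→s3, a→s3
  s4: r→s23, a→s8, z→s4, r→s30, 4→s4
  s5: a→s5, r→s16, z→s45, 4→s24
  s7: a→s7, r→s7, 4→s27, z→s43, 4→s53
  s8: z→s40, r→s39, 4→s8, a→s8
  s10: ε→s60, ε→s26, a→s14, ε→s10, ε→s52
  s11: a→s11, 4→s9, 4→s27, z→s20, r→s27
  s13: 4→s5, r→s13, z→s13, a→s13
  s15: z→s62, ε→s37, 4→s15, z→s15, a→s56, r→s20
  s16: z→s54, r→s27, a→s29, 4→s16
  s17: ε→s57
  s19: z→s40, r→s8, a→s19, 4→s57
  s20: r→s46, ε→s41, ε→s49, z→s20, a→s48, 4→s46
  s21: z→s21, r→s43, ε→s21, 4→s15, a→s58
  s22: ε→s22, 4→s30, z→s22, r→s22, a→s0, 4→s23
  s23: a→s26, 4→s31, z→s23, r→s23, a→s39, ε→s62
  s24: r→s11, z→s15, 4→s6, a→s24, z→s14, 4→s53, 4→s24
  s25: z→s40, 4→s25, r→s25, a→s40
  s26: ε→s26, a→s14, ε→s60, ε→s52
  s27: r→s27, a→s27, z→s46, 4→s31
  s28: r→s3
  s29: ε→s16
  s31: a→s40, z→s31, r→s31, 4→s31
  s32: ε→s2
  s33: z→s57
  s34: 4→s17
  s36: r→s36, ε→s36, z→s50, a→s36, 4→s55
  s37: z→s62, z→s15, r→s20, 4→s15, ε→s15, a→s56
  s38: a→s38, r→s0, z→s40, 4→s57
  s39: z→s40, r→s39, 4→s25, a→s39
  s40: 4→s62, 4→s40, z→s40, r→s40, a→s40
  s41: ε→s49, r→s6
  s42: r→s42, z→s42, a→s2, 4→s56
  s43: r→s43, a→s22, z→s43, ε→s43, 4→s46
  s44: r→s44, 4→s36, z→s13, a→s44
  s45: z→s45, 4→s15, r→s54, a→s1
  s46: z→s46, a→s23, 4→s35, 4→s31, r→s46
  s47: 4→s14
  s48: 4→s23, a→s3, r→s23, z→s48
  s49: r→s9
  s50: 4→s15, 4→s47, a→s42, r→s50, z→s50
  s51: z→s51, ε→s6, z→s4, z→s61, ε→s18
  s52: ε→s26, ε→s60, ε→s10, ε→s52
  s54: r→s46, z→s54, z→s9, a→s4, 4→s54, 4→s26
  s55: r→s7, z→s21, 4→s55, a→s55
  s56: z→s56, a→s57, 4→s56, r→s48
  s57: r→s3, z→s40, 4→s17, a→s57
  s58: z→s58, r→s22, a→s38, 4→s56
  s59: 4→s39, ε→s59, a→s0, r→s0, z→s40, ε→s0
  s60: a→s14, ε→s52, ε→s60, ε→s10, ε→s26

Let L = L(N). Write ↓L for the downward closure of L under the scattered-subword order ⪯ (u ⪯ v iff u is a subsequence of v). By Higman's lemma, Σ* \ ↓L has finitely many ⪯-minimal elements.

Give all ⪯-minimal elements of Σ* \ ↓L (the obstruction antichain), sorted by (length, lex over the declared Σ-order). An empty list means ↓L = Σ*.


|Q|=63, |F|=38, |δ|=219 (35 ε).
min D↑ (37 st, q0=0, F={28}): 0:4→1,a→0,r→0,z→2 1:4→3,a→1,r→1,z→4 2:4→5,a→2,r→2,z→2 3:4→3,a→3,r→6,z→7 4:4→8,a→9,r→4,z→4 5:4→10,a→5,r→11,z→12 6:4→13,a→6,r→6,z→14 7:4→8,a→15,r→14,z→7 8:4→8,a→16,r→17,z→8 9:4→16,a→18,r→9,z→9 10:4→10,a→10,r→19,z→8 11:4→11,a→11,r→13,z→20 12:4→8,a→21,r→20,z→12 13:4→22,a→13,r→13,z→23 14:4→23,a→24,r→14,z→14 15:4→16,a→25,r→24,z→15 16:4→16,a→26,r→27,z→16 17:4→23,a→27,r→23,z→17 18:4→26,a→18,r→18,z→28 19:4→13,a→19,r→13,z→17 20:4→20,a→29,r→23,z→20 21:4→16,a→30,r→29,z→21 22:4→22,a→28,r→22,z→22 23:4→22,a→31,r→23,z→23 24:4→31,a→32,r→24,z→24 25:4→26,a→25,r→32,z→28 26:4→26,a→26,r→33,z→28 27:4→31,a→33,r→31,z→27 28:4→28,a→28,r→28,z→28 29:4→29,a→34,r→31,z→29 30:4→26,a→30,r→34,z→28 31:4→22,a→35,r→31,z→31 32:4→35,a→32,r→32,z→28 33:4→35,a→33,r→35,z→28 34:4→34,a→34,r→35,z→28 35:4→36,a→35,r→35,z→28 36:4→36,a→28,r→36,z→28 (ε-aug+det+¬).
'4zaaz': run [56, 54, 44, 30, 19, 2] end={s40,s62} rej; 5/5 single-dels accept.
'44r44a': run [56, 54, 45, 29, 17, 5, 2] end={s40,s62} — reject; 6/6 del acc.
'z4rr4a': |S_i|=[56, 52, 40, 28, 17, 5, 2] end={s40,s62} rej; 6/6 single-dels accept.
3 minimals (antichain).

min(Σ*\↓L) = [4zaaz, 44r44a, z4rr4a].


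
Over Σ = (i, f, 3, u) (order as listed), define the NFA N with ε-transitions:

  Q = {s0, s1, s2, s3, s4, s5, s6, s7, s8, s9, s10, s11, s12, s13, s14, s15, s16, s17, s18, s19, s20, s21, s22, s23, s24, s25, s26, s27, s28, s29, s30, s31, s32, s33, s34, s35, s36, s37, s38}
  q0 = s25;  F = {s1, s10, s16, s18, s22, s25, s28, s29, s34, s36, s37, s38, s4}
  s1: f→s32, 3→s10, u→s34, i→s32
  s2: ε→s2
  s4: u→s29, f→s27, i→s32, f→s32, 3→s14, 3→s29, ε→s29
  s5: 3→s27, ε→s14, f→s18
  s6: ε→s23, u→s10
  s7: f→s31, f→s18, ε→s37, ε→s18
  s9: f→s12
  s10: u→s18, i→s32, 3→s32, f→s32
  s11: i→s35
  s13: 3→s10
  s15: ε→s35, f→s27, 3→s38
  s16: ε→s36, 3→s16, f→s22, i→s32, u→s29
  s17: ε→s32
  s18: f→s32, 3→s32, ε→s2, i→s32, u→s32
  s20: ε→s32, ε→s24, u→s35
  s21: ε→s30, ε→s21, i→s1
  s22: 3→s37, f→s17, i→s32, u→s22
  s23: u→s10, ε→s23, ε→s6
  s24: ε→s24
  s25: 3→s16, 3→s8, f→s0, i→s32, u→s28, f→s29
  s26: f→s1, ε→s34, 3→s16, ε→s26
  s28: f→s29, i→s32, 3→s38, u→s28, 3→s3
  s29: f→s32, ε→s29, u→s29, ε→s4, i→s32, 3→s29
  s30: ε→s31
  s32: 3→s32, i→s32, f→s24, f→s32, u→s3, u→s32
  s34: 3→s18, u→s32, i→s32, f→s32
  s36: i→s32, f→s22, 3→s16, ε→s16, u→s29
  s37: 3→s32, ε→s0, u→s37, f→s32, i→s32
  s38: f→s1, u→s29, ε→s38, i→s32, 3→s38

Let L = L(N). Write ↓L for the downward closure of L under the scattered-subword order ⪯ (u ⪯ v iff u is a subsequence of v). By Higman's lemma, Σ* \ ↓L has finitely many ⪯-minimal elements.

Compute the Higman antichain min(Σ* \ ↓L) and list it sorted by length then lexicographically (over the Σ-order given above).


|Q|=39, |F|=13, |δ|=103 (25 ε).
min D↑ (12 st, q0=0, F={1}): 0:i→1,f→2,3→3,u→4 1:i→1,f→1,3→1,u→1 2:i→1,f→1,3→2,u→2 3:i→1,f→5,3→3,u→2 4:i→1,f→2,3→6,u→4 5:i→1,f→1,3→7,u→5 6:i→1,f→8,3→6,u→2 7:i→1,f→1,3→1,u→7 8:i→1,f→1,3→9,u→10 9:i→1,f→1,3→1,u→11 10:i→1,f→1,3→11,u→1 11:i→1,f→1,3→1,u→1.
'i': |S_i|=[22, 3] end={s24,s3,s32} ∉↓L; 1/1 del acc.
'ff': N↓-sim [22, 16, 5] end={s17,s24,s27,s3,s32} ∉↓L; 2/2 del acc.
'3uf': N↓-sim [22, 20, 14, 5] end={s17,s24,s27,s3,s32} ∉↓L; 3/3 single-dels accept.
'3f33': run [22, 20, 13, 8, 3] end={s24,s3,s32} rej; 4/4 single-dels accept.
'u3fuu': N↓-sim [22, 18, 15, 9, 6, 3] end={s24,s3,s32} ∉↓L; 5/5 single-dels accept.
5 obstructions.

min(Σ*\↓L) = [i, ff, 3uf, 3f33, u3fuu].


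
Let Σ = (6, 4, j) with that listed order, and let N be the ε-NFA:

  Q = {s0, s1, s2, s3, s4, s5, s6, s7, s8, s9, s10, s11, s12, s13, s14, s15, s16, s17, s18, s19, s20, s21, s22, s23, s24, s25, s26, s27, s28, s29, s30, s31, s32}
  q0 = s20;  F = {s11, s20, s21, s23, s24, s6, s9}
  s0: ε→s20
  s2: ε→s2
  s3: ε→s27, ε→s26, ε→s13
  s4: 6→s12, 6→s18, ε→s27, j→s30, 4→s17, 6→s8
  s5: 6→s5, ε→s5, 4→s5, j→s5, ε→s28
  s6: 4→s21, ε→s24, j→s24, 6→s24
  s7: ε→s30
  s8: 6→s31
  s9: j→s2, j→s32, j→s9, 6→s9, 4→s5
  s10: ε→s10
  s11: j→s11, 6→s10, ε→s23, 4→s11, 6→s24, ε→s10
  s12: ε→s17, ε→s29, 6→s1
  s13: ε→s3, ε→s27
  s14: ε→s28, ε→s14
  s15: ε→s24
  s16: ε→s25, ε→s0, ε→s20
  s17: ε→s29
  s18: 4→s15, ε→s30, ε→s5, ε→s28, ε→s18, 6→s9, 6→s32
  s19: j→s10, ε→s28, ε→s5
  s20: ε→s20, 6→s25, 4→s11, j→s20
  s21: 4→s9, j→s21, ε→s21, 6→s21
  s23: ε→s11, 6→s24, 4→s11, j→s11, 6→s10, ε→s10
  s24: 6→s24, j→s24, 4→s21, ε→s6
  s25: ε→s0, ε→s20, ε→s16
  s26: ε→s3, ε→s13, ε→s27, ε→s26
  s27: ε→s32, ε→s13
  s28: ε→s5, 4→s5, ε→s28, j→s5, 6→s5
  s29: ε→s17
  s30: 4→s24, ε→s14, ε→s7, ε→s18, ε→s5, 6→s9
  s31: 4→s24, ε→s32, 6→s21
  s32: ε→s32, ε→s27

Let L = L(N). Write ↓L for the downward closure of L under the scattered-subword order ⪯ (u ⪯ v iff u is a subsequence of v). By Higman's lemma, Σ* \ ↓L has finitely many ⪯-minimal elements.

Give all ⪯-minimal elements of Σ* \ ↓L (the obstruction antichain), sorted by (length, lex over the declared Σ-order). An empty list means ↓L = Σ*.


A = [46444].

|Q|=33, |F|=7, |δ|=100 (54 ε).
min D↑ (6 st, q0=0, F={5}): 0:6→0,4→1,j→0 1:6→2,4→1,j→1 2:6→2,4→3,j→2 3:6→3,4→4,j→3 4:6→4,4→5,j→4 5:6→5,4→5,j→5 (ε-aug+det+¬).
'46444': |S_i|=[19, 15, 13, 10, 9, 2] end={s28,s5} ∉↓L; 5/5 del acc.
1 minimals (antichain).


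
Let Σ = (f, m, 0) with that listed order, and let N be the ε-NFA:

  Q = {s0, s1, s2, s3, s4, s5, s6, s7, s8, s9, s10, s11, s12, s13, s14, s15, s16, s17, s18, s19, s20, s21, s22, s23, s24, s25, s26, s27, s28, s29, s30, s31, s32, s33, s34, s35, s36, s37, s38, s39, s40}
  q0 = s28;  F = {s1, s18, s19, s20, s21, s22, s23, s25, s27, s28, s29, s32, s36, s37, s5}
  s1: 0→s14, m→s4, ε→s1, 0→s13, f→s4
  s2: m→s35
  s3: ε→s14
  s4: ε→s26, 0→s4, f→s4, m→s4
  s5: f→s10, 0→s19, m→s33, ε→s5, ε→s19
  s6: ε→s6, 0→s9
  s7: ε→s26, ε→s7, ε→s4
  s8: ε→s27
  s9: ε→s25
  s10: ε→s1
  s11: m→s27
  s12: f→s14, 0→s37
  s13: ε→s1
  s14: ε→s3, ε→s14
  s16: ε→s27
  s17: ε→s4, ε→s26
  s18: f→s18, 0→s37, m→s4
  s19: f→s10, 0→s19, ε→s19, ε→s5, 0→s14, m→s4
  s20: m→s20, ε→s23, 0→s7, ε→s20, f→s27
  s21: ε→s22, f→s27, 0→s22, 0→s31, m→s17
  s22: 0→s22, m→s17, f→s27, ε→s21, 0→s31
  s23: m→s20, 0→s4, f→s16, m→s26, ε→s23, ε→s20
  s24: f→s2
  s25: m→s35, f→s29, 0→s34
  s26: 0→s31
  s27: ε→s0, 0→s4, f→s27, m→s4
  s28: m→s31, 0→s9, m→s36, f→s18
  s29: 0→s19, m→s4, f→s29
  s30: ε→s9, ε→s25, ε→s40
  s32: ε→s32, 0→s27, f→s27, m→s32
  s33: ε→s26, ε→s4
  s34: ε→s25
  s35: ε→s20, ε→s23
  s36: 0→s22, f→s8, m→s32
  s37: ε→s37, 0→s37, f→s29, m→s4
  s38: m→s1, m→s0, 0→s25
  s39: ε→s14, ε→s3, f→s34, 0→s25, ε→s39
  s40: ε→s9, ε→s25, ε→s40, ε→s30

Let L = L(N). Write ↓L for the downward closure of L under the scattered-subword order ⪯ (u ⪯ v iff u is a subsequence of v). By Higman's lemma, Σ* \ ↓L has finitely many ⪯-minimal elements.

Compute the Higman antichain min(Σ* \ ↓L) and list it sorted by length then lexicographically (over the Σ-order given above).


|Q|=41, |F|=15, |δ|=110 (44 ε).
min D↑ (13 st, q0=0, F={4}): 0:f→1,m→2,0→3 1:f→1,m→4,0→5 2:f→6,m→7,0→8 3:f→9,m→10,0→3 4:f→4,m→4,0→4 5:f→9,m→4,0→5 6:f→6,m→4,0→4 7:f→6,m→7,0→6 8:f→6,m→4,0→8 9:f→9,m→4,0→11 10:f→6,m→10,0→4 11:f→12,m→4,0→11 12:f→4,m→4,0→12 (ε-aug+det+¬).
'fm': run [31, 18, 4] end={s26,s31,s33,s4} rej; 2/2 deletions ∈↓L.
'mf0': run [31, 17, 7, 3] end={s26,s31,s4} — reject; 3/3 del acc.
'm0m': run [31, 17, 9, 4] end={s17,s26,s31,s4} — reject; 3/3 deletions ∈↓L.
'0m0': |S_i|=[31, 26, 12, 4] end={s26,s31,s4,s7} — reject; 3/3 single-dels accept.
'mm00': N↓-sim [31, 17, 11, 6, 3] end={s26,s31,s4} — reject; 4/4 single-dels accept.
'0f0ff': N↓-sim [31, 26, 15, 11, 8, 3] end={s26,s31,s4} rej; 5/5 deletions ∈↓L.
6 words, ⪯-incomp.

A = [fm, mf0, m0m, 0m0, mm00, 0f0ff].


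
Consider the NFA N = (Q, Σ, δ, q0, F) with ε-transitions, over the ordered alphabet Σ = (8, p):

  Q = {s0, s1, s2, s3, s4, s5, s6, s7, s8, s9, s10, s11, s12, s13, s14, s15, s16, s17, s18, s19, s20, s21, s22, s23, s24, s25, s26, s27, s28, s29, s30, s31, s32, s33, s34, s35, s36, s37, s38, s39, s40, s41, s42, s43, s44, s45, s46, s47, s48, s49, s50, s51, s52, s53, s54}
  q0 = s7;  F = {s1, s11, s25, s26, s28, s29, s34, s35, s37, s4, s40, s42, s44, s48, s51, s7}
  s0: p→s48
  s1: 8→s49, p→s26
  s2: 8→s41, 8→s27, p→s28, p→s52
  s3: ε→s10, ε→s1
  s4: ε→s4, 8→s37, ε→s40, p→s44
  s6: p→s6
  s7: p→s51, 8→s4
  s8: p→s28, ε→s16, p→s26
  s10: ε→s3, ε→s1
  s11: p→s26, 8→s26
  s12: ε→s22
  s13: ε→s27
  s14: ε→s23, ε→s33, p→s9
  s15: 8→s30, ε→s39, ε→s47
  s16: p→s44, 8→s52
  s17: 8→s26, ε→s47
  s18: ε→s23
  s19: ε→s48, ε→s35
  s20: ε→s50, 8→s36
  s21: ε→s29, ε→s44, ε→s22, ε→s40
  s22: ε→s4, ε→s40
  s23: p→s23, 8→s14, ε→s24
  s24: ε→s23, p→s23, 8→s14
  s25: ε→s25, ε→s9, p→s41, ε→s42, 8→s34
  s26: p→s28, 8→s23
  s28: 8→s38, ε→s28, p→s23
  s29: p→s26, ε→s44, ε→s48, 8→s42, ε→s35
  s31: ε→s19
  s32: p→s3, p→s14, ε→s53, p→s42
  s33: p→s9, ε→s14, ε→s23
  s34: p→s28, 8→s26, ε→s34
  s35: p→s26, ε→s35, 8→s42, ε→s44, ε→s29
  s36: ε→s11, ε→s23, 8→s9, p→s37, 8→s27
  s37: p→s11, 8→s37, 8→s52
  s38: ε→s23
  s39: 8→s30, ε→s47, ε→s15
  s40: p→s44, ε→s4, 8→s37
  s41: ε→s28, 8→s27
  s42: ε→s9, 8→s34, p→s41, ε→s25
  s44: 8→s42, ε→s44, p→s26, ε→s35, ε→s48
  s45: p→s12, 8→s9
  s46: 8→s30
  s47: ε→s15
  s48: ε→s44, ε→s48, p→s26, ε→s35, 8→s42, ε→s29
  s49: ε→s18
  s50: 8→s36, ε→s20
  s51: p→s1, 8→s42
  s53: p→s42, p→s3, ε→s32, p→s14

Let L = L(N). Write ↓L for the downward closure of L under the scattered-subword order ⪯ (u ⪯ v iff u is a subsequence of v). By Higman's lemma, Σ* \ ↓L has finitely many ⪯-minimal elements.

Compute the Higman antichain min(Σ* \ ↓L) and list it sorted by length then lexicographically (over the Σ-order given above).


|Q|=55, |F|=16, |δ|=128 (61 ε).
min D↑ (12 st, q0=0, F={11}): 0:8→1,p→2 1:8→3,p→4 2:8→5,p→6 3:8→3,p→7 4:8→5,p→8 5:8→9,p→10 6:8→11,p→8 7:8→8,p→8 8:8→11,p→10 9:8→8,p→10 10:8→11,p→11 11:8→11,p→11.
'pp8': |S_i|=[27, 22, 13, 9] end={s14,s18,s23,s24,s27,s33,s38,s49,s9} rej; 3/3 deletions ∈↓L.
'p8pp': run [27, 22, 15, 9, 5] end={s14,s23,s24,s33,s9} ∉↓L; 4/4 del acc.
'88p88': N↓-sim [27, 24, 16, 11, 9, 6] end={s14,s23,s24,s33,s38,s9} — reject; 5/5 del acc.
'8pppp': run [27, 24, 18, 10, 7, 5] end={s14,s23,s24,s33,s9} — reject; 5/5 single-dels accept.
'p8888': run [27, 22, 15, 10, 8, 6] end={s14,s23,s24,s33,s38,s9} ∉↓L; 5/5 del acc.
'ppppp': run [27, 22, 13, 8, 7, 5] end={s14,s23,s24,s33,s9} — reject; 5/5 single-dels accept.
6 words, ⪯-incomp.

Antichain: [pp8, p8pp, 88p88, 8pppp, p8888, ppppp].


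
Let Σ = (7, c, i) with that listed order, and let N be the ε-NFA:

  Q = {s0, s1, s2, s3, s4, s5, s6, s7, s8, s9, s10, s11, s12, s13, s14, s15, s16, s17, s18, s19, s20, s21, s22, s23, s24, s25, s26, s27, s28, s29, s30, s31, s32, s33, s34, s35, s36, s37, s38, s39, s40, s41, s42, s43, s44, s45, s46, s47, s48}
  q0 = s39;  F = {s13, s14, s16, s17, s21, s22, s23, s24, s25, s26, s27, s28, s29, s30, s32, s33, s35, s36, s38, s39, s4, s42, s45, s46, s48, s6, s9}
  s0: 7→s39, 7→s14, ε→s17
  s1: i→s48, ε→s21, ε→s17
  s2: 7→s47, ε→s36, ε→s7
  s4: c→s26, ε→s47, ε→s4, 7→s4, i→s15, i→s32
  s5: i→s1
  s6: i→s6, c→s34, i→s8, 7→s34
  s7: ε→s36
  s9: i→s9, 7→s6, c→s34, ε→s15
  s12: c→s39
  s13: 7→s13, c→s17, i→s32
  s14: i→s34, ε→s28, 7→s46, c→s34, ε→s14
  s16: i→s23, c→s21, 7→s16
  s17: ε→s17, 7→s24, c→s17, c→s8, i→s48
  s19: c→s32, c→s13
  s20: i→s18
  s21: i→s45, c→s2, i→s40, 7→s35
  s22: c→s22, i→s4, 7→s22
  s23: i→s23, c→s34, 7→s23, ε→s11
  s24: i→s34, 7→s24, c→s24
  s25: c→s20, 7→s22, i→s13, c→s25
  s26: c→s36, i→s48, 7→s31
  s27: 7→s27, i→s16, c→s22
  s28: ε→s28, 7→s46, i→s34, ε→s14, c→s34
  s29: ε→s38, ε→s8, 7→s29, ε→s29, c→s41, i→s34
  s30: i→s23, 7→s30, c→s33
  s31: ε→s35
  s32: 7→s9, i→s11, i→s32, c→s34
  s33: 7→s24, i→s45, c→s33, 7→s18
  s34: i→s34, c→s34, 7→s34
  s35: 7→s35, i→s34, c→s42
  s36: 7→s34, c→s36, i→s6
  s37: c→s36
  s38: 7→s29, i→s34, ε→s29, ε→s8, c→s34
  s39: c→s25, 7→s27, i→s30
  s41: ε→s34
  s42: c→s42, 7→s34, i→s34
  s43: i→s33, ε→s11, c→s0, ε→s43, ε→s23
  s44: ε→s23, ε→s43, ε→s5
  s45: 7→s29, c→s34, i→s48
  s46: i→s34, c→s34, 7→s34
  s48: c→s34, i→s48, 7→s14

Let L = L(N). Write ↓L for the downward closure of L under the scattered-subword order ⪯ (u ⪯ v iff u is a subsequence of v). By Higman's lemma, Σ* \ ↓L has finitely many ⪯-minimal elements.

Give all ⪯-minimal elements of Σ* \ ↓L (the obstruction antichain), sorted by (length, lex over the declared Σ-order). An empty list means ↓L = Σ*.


min(Σ*\↓L) = [iic, ic7i, 7icc7, cii777].

|Q|=49, |F|=27, |δ|=131 (28 ε).
min D↑ (26 st, q0=0, F={15}): 0:7→1,c→2,i→3 1:7→1,c→4,i→5 2:7→4,c→2,i→6 3:7→3,c→7,i→8 4:7→4,c→4,i→9 5:7→5,c→10,i→8 6:7→6,c→11,i→12 7:7→13,c→7,i→14 8:7→8,c→15,i→8 9:7→9,c→16,i→12 10:7→17,c→18,i→14 11:7→13,c→11,i→19 12:7→20,c→15,i→12 13:7→13,c→13,i→15 14:7→21,c→15,i→19 15:7→15,c→15,i→15 16:7→17,c→18,i→19 17:7→17,c→22,i→15 18:7→15,c→18,i→23 19:7→24,c→15,i→19 20:7→23,c→15,i→20 21:7→21,c→15,i→15 22:7→15,c→22,i→15 23:7→15,c→15,i→23 24:7→25,c→15,i→15 25:7→15,c→15,i→15.
'iic': |S_i|=[39, 34, 17, 2] end={s34,s41} — reject; 3/3 single-dels accept.
'ic7i': run [39, 34, 25, 14, 1] end={s34} rej; 4/4 del acc.
'7icc7': run [39, 36, 28, 21, 9, 2] end={s34,s47} ∉↓L; 5/5 single-dels accept.
'cii777': N↓-sim [39, 34, 27, 11, 8, 4, 1] end={s34} rej; 6/6 del acc.
4 words, ⪯-incomp.


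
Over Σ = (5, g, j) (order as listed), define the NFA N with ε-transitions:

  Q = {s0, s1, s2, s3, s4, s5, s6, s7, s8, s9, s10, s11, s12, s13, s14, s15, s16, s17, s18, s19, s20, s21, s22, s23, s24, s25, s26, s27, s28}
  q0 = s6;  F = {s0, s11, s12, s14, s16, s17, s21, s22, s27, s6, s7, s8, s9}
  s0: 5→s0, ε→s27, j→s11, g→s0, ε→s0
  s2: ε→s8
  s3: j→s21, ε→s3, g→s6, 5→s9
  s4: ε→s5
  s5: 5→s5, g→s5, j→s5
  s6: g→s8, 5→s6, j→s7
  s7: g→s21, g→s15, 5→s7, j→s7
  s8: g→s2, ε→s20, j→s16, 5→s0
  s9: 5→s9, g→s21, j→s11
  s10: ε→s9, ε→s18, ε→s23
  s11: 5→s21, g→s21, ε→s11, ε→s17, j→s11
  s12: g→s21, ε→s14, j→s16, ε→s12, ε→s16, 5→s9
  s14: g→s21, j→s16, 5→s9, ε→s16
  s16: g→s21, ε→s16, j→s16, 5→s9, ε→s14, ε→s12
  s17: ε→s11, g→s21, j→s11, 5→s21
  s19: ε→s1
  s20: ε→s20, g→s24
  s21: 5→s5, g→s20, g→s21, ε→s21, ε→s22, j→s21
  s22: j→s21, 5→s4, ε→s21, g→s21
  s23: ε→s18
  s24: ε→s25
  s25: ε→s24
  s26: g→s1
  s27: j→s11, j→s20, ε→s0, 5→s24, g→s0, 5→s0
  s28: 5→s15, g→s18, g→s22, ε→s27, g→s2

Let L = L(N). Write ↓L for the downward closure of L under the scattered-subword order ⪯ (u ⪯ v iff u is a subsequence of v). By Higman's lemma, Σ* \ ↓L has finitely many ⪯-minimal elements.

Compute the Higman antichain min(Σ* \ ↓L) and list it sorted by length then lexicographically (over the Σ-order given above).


Antichain: [jg5, g5j55].

|Q|=29, |F|=13, |δ|=84 (29 ε).
min D↑ (9 st, q0=0, F={8}): 0:5→0,g→1,j→2 1:5→3,g→1,j→4 2:5→2,g→5,j→2 3:5→3,g→3,j→6 4:5→7,g→5,j→4 5:5→8,g→5,j→5 6:5→5,g→5,j→6 7:5→7,g→5,j→6 8:5→8,g→8,j→8.
'jg5': run [20, 15, 8, 2] end={s4,s5} rej; 3/3 single-dels accept.
'g5j55': N↓-sim [20, 18, 12, 9, 7, 2] end={s4,s5} rej; 5/5 del acc.
2 words, ⪯-incomp.


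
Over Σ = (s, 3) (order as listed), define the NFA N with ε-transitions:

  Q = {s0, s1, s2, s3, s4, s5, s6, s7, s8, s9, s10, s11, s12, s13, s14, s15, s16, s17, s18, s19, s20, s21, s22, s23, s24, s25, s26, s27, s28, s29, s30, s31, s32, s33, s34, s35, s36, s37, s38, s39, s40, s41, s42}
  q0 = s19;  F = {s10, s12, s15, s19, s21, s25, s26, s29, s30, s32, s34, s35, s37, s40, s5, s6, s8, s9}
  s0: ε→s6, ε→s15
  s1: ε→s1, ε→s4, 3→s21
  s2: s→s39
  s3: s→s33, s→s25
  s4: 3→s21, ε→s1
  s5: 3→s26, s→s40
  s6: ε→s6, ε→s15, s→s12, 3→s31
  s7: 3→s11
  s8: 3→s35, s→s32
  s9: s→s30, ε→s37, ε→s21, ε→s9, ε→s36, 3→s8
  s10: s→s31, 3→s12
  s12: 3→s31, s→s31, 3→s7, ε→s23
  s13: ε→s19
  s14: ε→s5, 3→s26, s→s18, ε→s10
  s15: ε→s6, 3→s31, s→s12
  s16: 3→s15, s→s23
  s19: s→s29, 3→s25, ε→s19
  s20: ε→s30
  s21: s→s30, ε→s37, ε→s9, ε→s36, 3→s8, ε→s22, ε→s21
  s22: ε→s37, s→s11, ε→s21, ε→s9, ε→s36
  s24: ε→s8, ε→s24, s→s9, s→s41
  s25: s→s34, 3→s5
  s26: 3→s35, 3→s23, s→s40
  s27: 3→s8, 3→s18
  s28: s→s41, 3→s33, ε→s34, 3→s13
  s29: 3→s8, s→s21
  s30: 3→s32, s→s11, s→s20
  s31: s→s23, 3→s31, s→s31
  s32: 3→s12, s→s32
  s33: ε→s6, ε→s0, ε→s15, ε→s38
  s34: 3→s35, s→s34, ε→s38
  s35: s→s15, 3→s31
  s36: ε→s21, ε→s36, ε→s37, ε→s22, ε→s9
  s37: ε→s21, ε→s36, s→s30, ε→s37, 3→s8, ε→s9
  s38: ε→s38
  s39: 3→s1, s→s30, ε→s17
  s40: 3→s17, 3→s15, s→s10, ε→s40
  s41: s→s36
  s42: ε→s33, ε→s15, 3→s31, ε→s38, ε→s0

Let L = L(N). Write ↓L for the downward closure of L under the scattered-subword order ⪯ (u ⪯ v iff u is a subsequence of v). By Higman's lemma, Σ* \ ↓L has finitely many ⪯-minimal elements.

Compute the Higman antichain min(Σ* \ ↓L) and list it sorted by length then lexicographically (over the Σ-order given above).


A = [s333, 3s33, s3s3s, 33sss, 33333, sss33s].

|Q|=43, |F|=18, |δ|=116 (51 ε).
min D↑ (16 st, q0=0, F={14}): 0:s→1,3→2 1:s→3,3→4 2:s→5,3→6 3:s→7,3→4 4:s→8,3→9 5:s→5,3→9 6:s→10,3→11 7:s→7,3→8 8:s→8,3→12 9:s→13,3→14 10:s→15,3→13 11:s→10,3→9 12:s→14,3→14 13:s→12,3→14 14:s→14,3→14 15:s→14,3→12 [Hopcroft].
's333': |S_i|=[27, 23, 11, 8, 4] end={s11,s23,s31,s7} — reject; 4/4 del acc.
'3s33': |S_i|=[27, 18, 14, 9, 4] end={s11,s23,s31,s7} ∉↓L; 4/4 deletions ∈↓L.
's3s3s': |S_i|=[27, 23, 11, 8, 5, 2] end={s23,s31} — reject; 5/5 single-dels accept.
'33sss': N↓-sim [27, 18, 13, 10, 6, 2] end={s23,s31} — reject; 5/5 single-dels accept.
'33333': N↓-sim [27, 18, 13, 12, 9, 4] end={s11,s23,s31,s7} rej; 5/5 single-dels accept.
'sss33s': N↓-sim [27, 23, 20, 13, 9, 5, 2] end={s23,s31} ∉↓L; 6/6 deletions ∈↓L.
6 minimals (antichain).


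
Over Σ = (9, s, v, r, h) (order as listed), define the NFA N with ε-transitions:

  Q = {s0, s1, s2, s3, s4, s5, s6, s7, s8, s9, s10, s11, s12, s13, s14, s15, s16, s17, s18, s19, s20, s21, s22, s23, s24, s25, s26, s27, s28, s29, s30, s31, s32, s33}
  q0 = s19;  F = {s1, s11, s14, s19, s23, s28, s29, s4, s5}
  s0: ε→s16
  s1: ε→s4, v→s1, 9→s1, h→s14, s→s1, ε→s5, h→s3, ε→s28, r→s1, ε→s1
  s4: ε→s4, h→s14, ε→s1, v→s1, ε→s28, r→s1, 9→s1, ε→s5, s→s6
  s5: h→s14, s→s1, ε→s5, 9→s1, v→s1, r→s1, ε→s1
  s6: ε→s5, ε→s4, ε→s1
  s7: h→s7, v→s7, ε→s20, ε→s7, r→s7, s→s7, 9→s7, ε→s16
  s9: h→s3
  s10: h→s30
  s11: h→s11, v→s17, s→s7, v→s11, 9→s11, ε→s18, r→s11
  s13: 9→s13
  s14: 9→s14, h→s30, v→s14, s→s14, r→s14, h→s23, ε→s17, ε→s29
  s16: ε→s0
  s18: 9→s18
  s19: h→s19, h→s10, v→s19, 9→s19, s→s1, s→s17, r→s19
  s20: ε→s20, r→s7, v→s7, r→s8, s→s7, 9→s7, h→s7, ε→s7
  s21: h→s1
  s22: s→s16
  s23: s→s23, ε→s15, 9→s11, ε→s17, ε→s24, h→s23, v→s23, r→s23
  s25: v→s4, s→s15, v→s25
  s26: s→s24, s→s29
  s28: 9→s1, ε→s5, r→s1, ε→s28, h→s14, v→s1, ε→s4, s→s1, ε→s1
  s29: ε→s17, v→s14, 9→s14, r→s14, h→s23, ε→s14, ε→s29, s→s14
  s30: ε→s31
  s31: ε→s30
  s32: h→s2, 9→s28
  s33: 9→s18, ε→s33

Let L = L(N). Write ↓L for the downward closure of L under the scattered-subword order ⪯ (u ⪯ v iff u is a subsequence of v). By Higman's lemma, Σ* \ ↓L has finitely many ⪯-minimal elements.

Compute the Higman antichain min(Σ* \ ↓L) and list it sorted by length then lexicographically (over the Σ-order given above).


|Q|=34, |F|=9, |δ|=111 (36 ε).
min D↑ (6 st, q0=0, F={5}): 0:9→0,s→1,v→0,r→0,h→0 1:9→1,s→1,v→1,r→1,h→2 2:9→2,s→2,v→2,r→2,h→3 3:9→4,s→3,v→3,r→3,h→3 4:9→4,s→5,v→4,r→4,h→4 5:9→5,s→5,v→5,r→5,h→5 (ε-aug+det+¬).
'shh9s': N↓-sim [23, 21, 16, 13, 8, 5] end={s0,s16,s20,s7,s8} rej; 5/5 del acc.
1 obstructions.

A = [shh9s].


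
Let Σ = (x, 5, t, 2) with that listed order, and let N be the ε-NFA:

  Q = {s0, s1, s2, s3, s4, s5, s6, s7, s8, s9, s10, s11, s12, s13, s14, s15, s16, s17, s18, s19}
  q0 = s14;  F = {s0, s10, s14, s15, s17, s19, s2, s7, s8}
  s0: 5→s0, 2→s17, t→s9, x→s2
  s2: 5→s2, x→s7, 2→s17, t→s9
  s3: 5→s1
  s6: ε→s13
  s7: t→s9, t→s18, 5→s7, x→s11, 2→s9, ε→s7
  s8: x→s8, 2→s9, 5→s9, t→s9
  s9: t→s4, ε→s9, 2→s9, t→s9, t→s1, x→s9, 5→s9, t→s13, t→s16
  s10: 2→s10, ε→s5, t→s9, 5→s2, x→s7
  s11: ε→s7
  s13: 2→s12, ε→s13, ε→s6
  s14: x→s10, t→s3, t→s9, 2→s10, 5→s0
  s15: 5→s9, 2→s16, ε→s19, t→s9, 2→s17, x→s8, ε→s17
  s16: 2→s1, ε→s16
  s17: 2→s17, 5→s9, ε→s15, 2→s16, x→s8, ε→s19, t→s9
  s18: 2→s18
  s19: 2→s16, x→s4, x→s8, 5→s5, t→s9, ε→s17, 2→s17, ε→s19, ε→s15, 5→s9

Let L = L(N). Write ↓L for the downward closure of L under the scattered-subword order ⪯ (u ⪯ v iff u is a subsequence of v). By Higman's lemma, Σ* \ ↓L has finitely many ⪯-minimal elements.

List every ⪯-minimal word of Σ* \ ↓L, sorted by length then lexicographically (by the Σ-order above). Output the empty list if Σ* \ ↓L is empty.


Antichain: [t, xx2, 525, 2x2].

|Q|=20, |F|=9, |δ|=70 (15 ε).
min D↑ (8 st, q0=0, F={3}): 0:x→1,5→2,t→3,2→1 1:x→4,5→5,t→3,2→1 2:x→5,5→2,t→3,2→6 3:x→3,5→3,t→3,2→3 4:x→4,5→4,t→3,2→3 5:x→4,5→5,t→3,2→6 6:x→7,5→3,t→3,2→6 7:x→7,5→3,t→3,2→3 [Hopcroft].
't': |S_i|=[20, 9] end={s1,s12,s13,s16,s18,s3,s4,s6,s9} — reject; 1/1 single-dels accept.
'xx2': |S_i|=[20, 17, 11, 8] end={s1,s12,s13,s16,s18,s4,s6,s9} rej; 3/3 deletions ∈↓L.
'525': |S_i|=[20, 17, 13, 8] end={s1,s12,s13,s16,s4,s5,s6,s9} — reject; 3/3 deletions ∈↓L.
'2x2': N↓-sim [20, 17, 11, 8] end={s1,s12,s13,s16,s18,s4,s6,s9} — reject; 3/3 del acc.
4 obstructions.


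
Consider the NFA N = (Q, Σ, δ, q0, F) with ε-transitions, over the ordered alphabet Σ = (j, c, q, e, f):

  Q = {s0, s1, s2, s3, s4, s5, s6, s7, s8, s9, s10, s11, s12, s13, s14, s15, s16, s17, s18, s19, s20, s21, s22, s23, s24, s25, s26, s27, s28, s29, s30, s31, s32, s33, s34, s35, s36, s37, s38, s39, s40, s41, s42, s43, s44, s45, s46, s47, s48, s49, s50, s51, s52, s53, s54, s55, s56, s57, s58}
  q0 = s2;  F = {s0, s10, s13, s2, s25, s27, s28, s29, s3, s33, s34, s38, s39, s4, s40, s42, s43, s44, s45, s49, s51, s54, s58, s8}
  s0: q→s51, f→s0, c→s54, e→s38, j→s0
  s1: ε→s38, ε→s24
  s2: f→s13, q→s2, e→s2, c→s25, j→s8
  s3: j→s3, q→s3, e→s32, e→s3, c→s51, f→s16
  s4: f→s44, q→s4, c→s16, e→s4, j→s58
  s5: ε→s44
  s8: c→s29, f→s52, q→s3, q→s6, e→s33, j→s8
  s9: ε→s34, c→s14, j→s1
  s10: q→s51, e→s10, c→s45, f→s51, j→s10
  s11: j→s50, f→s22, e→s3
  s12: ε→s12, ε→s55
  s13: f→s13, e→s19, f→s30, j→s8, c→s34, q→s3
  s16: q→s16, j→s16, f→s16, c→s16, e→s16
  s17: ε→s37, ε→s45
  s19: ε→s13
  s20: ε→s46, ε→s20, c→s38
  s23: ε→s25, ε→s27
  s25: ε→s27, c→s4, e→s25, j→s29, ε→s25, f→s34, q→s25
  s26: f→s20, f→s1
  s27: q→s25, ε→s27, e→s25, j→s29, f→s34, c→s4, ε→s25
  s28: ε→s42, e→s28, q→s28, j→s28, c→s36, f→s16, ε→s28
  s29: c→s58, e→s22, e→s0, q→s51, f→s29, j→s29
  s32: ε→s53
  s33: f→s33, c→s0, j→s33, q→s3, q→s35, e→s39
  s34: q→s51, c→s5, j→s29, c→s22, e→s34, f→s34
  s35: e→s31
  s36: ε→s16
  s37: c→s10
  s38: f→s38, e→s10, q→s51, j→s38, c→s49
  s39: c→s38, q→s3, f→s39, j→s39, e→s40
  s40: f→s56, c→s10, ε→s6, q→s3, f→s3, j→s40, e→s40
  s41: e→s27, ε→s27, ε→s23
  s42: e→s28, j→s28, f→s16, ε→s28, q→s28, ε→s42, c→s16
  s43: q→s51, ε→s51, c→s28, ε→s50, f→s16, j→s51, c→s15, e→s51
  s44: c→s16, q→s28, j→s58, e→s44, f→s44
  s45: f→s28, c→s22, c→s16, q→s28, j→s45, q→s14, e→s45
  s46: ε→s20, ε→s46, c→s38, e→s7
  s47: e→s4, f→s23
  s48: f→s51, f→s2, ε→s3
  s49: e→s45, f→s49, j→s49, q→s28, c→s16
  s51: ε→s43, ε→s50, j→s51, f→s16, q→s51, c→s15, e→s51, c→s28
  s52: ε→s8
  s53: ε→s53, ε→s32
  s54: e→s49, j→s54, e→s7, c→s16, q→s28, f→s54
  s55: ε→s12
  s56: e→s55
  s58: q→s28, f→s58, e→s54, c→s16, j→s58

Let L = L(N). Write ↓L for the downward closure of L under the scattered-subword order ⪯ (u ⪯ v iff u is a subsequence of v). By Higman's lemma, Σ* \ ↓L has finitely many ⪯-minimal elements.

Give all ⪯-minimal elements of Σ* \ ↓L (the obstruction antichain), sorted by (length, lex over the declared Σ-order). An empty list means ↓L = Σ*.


|Q|=59, |F|=24, |δ|=192 (37 ε).
min D↑ (22 st, q0=0, F={12}): 0:j→1,c→2,q→0,e→0,f→3 1:j→1,c→4,q→5,e→6,f→1 2:j→4,c→7,q→2,e→2,f→8 3:j→1,c→8,q→5,e→3,f→3 4:j→4,c→9,q→10,e→11,f→4 5:j→5,c→10,q→5,e→5,f→12 6:j→6,c→11,q→5,e→13,f→6 7:j→9,c→12,q→7,e→7,f→14 8:j→4,c→14,q→10,e→8,f→8 9:j→9,c→12,q→15,e→16,f→9 10:j→10,c→15,q→10,e→10,f→12 11:j→11,c→16,q→10,e→17,f→11 12:j→12,c→12,q→12,e→12,f→12 13:j→13,c→17,q→5,e→18,f→13 14:j→9,c→12,q→15,e→14,f→14 15:j→15,c→12,q→15,e→15,f→12 16:j→16,c→12,q→15,e→19,f→16 17:j→17,c→19,q→10,e→20,f→17 18:j→18,c→20,q→5,e→18,f→5 19:j→19,c→12,q→15,e→21,f→19 20:j→20,c→21,q→10,e→20,f→10 21:j→21,c→12,q→15,e→21,f→15.
'jqf': run [43, 33, 15, 1] end={s16} ∉↓L; 3/3 single-dels accept.
'ccc': N↓-sim [43, 25, 15, 3] end={s16,s22,s36} rej; 3/3 del acc.
'fqf': N↓-sim [43, 39, 15, 1] end={s16} rej; 3/3 deletions ∈↓L.
'jeeeff': N↓-sim [43, 33, 29, 25, 20, 14, 1] end={s16} — reject; 6/6 deletions ∈↓L.
4 words, ⪯-incomp.

A = [jqf, ccc, fqf, jeeeff].
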